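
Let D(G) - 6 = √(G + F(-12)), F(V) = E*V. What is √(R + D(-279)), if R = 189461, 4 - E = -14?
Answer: √(189467 + 3*I*√55) ≈ 435.28 + 0.026*I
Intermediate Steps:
E = 18 (E = 4 - 1*(-14) = 4 + 14 = 18)
F(V) = 18*V
D(G) = 6 + √(-216 + G) (D(G) = 6 + √(G + 18*(-12)) = 6 + √(G - 216) = 6 + √(-216 + G))
√(R + D(-279)) = √(189461 + (6 + √(-216 - 279))) = √(189461 + (6 + √(-495))) = √(189461 + (6 + 3*I*√55)) = √(189467 + 3*I*√55)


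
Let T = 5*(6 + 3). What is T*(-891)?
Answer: -40095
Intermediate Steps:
T = 45 (T = 5*9 = 45)
T*(-891) = 45*(-891) = -40095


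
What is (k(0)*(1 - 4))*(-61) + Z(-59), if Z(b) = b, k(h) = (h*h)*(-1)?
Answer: -59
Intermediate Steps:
k(h) = -h² (k(h) = h²*(-1) = -h²)
(k(0)*(1 - 4))*(-61) + Z(-59) = ((-1*0²)*(1 - 4))*(-61) - 59 = (-1*0*(-3))*(-61) - 59 = (0*(-3))*(-61) - 59 = 0*(-61) - 59 = 0 - 59 = -59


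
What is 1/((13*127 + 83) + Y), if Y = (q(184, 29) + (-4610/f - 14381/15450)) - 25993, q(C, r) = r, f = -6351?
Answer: -10902550/264171020859 ≈ -4.1271e-5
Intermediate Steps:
Y = -283076042559/10902550 (Y = (29 + (-4610/(-6351) - 14381/15450)) - 25993 = (29 + (-4610*(-1/6351) - 14381*1/15450)) - 25993 = (29 + (4610/6351 - 14381/15450)) - 25993 = (29 - 2234359/10902550) - 25993 = 313939591/10902550 - 25993 = -283076042559/10902550 ≈ -25964.)
1/((13*127 + 83) + Y) = 1/((13*127 + 83) - 283076042559/10902550) = 1/((1651 + 83) - 283076042559/10902550) = 1/(1734 - 283076042559/10902550) = 1/(-264171020859/10902550) = -10902550/264171020859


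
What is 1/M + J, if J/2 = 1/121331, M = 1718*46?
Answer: 279387/9588546268 ≈ 2.9138e-5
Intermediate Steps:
M = 79028
J = 2/121331 ≈ 1.6484e-5
1/M + J = 1/79028 + 2/121331 = 279387/9588546268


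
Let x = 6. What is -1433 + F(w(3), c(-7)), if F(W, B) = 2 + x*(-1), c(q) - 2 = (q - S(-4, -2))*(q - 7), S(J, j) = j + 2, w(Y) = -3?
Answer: -1437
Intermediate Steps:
S(J, j) = 2 + j
c(q) = 2 + q*(-7 + q) (c(q) = 2 + (q - (2 - 2))*(q - 7) = 2 + (q - 1*0)*(-7 + q) = 2 + (q + 0)*(-7 + q) = 2 + q*(-7 + q))
F(W, B) = -4 (F(W, B) = 2 + 6*(-1) = 2 - 6 = -4)
-1433 + F(w(3), c(-7)) = -1433 - 4 = -1437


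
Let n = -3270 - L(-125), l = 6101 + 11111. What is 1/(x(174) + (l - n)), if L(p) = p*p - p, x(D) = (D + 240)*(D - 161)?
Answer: 1/41614 ≈ 2.4030e-5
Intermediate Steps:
x(D) = (-161 + D)*(240 + D) (x(D) = (240 + D)*(-161 + D) = (-161 + D)*(240 + D))
L(p) = p² - p
l = 17212
n = -19020 (n = -3270 - (-125)*(-1 - 125) = -3270 - (-125)*(-126) = -3270 - 1*15750 = -3270 - 15750 = -19020)
1/(x(174) + (l - n)) = 1/((-38640 + 174² + 79*174) + (17212 - 1*(-19020))) = 1/((-38640 + 30276 + 13746) + (17212 + 19020)) = 1/(5382 + 36232) = 1/41614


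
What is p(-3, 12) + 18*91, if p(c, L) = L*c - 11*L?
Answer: 1470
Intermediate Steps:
p(c, L) = -11*L + L*c
p(-3, 12) + 18*91 = 12*(-11 - 3) + 18*91 = 12*(-14) + 1638 = -168 + 1638 = 1470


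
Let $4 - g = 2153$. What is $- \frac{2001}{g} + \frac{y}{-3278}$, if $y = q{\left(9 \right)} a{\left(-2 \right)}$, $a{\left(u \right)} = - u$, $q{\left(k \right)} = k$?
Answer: $\frac{3260298}{3522211} \approx 0.92564$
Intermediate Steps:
$y = 18$ ($y = 9 \left(\left(-1\right) \left(-2\right)\right) = 9 \cdot 2 = 18$)
$g = -2149$ ($g = 4 - 2153 = -2149$)
$- \frac{2001}{g} + \frac{y}{-3278} = - \frac{2001}{-2149} + \frac{18}{-3278} = \left(-2001\right) \left(- \frac{1}{2149}\right) + 18 \left(- \frac{1}{3278}\right) = \frac{2001}{2149} - \frac{9}{1639} = \frac{3260298}{3522211}$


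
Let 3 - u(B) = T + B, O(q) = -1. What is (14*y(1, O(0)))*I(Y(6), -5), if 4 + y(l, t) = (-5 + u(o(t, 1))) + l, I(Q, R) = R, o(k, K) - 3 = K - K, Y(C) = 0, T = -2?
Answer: 420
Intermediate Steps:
o(k, K) = 3 (o(k, K) = 3 + (K - K) = 3 + 0 = 3)
u(B) = 5 - B (u(B) = 3 - (-2 + B) = 3 + (2 - B) = 5 - B)
y(l, t) = -7 + l (y(l, t) = -4 + ((-5 + (5 - 1*3)) + l) = -4 + ((-5 + (5 - 3)) + l) = -4 + ((-5 + 2) + l) = -4 + (-3 + l) = -7 + l)
(14*y(1, O(0)))*I(Y(6), -5) = (14*(-7 + 1))*(-5) = (14*(-6))*(-5) = -84*(-5) = 420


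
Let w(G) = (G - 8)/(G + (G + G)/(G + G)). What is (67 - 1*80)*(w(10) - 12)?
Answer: 1690/11 ≈ 153.64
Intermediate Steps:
w(G) = (-8 + G)/(1 + G) (w(G) = (-8 + G)/(G + (2*G)/((2*G))) = (-8 + G)/(G + (2*G)*(1/(2*G))) = (-8 + G)/(G + 1) = (-8 + G)/(1 + G))
(67 - 1*80)*(w(10) - 12) = (67 - 1*80)*((-8 + 10)/(1 + 10) - 12) = (67 - 80)*(2/11 - 12) = -13*((1/11)*2 - 12) = -13*(2/11 - 12) = -13*(-130/11) = 1690/11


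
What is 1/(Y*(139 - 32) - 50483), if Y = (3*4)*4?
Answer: -1/45347 ≈ -2.2052e-5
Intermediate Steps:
Y = 48 (Y = 12*4 = 48)
1/(Y*(139 - 32) - 50483) = 1/(48*(139 - 32) - 50483) = 1/(48*107 - 50483) = 1/(5136 - 50483) = 1/(-45347) = -1/45347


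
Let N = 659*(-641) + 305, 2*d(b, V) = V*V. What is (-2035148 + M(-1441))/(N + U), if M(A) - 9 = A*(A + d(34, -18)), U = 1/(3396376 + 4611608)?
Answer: 61533349056/135211286327 ≈ 0.45509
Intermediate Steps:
d(b, V) = V²/2 (d(b, V) = (V*V)/2 = V²/2)
U = 1/8007984 ≈ 1.2488e-7
N = -422114 (N = -422419 + 305 = -422114)
M(A) = 9 + A*(162 + A) (M(A) = 9 + A*(A + (½)*(-18)²) = 9 + A*(A + (½)*324) = 9 + A*(A + 162) = 9 + A*(162 + A))
(-2035148 + M(-1441))/(N + U) = (-2035148 + (9 + (-1441)² + 162*(-1441)))/(-422114 + 1/8007984) = (-2035148 + (9 + 2076481 - 233442))/(-3380282158175/8007984) = (-2035148 + 1843048)*(-8007984/3380282158175) = -192100*(-8007984/3380282158175) = 61533349056/135211286327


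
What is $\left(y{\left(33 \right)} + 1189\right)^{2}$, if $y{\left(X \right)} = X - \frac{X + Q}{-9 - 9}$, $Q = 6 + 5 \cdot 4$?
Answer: $\frac{486423025}{324} \approx 1.5013 \cdot 10^{6}$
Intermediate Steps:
$Q = 26$ ($Q = 6 + 20 = 26$)
$y{\left(X \right)} = \frac{13}{9} + \frac{19 X}{18}$ ($y{\left(X \right)} = X - \frac{X + 26}{-9 - 9} = X - \frac{26 + X}{-18} = X - \left(26 + X\right) \left(- \frac{1}{18}\right) = X - \left(- \frac{13}{9} - \frac{X}{18}\right) = X + \left(\frac{13}{9} + \frac{X}{18}\right) = \frac{13}{9} + \frac{19 X}{18}$)
$\left(y{\left(33 \right)} + 1189\right)^{2} = \left(\left(\frac{13}{9} + \frac{19}{18} \cdot 33\right) + 1189\right)^{2} = \left(\left(\frac{13}{9} + \frac{209}{6}\right) + 1189\right)^{2} = \left(\frac{653}{18} + 1189\right)^{2} = \left(\frac{22055}{18}\right)^{2} = \frac{486423025}{324}$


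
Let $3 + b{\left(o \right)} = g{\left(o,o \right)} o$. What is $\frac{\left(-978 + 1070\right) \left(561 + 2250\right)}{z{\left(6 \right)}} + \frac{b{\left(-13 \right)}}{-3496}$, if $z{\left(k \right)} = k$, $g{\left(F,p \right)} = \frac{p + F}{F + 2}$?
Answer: $\frac{1657530883}{38456} \approx 43102.0$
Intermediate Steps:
$g{\left(F,p \right)} = \frac{F + p}{2 + F}$
$b{\left(o \right)} = -3 + \frac{2 o^{2}}{2 + o}$ ($b{\left(o \right)} = -3 + \frac{o + o}{2 + o} o = -3 + \frac{2 o}{2 + o} o = -3 + \frac{2 o^{2}}{2 + o}$)
$\frac{\left(-978 + 1070\right) \left(561 + 2250\right)}{z{\left(6 \right)}} + \frac{b{\left(-13 \right)}}{-3496} = \frac{\left(-978 + 1070\right) \left(561 + 2250\right)}{6} + \frac{\frac{1}{2 - 13} \left(-6 - -39 + 2 \left(-13\right)^{2}\right)}{-3496} = 92 \cdot 2811 \cdot \frac{1}{6} + \frac{-6 + 39 + 2 \cdot 169}{-11} \left(- \frac{1}{3496}\right) = 258612 \cdot \frac{1}{6} + - \frac{-6 + 39 + 338}{11} \left(- \frac{1}{3496}\right) = 43102 + \left(- \frac{1}{11}\right) 371 \left(- \frac{1}{3496}\right) = 43102 - - \frac{371}{38456} = 43102 + \frac{371}{38456} = \frac{1657530883}{38456}$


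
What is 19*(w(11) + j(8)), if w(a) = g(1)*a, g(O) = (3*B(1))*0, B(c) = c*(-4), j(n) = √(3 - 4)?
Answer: 19*I ≈ 19.0*I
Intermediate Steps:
j(n) = I (j(n) = √(-1) = I)
B(c) = -4*c
g(O) = 0 (g(O) = (3*(-4*1))*0 = (3*(-4))*0 = -12*0 = 0)
w(a) = 0 (w(a) = 0*a = 0)
19*(w(11) + j(8)) = 19*(0 + I) = 19*I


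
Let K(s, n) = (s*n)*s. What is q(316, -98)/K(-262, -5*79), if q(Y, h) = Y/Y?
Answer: -1/27114380 ≈ -3.6881e-8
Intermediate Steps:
q(Y, h) = 1
K(s, n) = n*s**2 (K(s, n) = (n*s)*s = n*s**2)
q(316, -98)/K(-262, -5*79) = 1/(-5*79*(-262)**2) = 1/(-395*68644) = 1/(-27114380) = 1*(-1/27114380) = -1/27114380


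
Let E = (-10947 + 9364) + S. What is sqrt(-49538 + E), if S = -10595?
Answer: 2*I*sqrt(15429) ≈ 248.43*I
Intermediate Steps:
E = -12178 (E = (-10947 + 9364) - 10595 = -1583 - 10595 = -12178)
sqrt(-49538 + E) = sqrt(-49538 - 12178) = sqrt(-61716) = 2*I*sqrt(15429)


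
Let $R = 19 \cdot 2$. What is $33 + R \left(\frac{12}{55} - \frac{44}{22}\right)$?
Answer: $- \frac{1909}{55} \approx -34.709$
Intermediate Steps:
$R = 38$
$33 + R \left(\frac{12}{55} - \frac{44}{22}\right) = 33 + 38 \left(\frac{12}{55} - \frac{44}{22}\right) = 33 + 38 \left(12 \cdot \frac{1}{55} - 2\right) = 33 + 38 \left(\frac{12}{55} - 2\right) = 33 + 38 \left(- \frac{98}{55}\right) = 33 - \frac{3724}{55} = - \frac{1909}{55}$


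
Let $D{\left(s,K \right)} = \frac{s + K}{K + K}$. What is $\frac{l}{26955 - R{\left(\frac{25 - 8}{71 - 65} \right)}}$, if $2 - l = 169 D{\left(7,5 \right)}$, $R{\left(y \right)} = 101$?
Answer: $- \frac{502}{67135} \approx -0.0074775$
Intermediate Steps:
$D{\left(s,K \right)} = \frac{K + s}{2 K}$
$l = - \frac{1004}{5}$ ($l = 2 - 169 \frac{5 + 7}{2 \cdot 5} = 2 - 169 \cdot \frac{1}{2} \cdot \frac{1}{5} \cdot 12 = 2 - 169 \cdot \frac{6}{5} = 2 - \frac{1014}{5} = - \frac{1004}{5} \approx -200.8$)
$\frac{l}{26955 - R{\left(\frac{25 - 8}{71 - 65} \right)}} = - \frac{1004}{5 \left(26955 - 101\right)} = - \frac{1004}{5 \cdot 26854} = \left(- \frac{1004}{5}\right) \frac{1}{26854} = - \frac{502}{67135}$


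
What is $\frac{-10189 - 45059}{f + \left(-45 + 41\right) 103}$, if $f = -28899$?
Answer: $\frac{55248}{29311} \approx 1.8849$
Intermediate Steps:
$\frac{-10189 - 45059}{f + \left(-45 + 41\right) 103} = \frac{-10189 - 45059}{-28899 + \left(-45 + 41\right) 103} = - \frac{55248}{-28899 - 412} = - \frac{55248}{-29311} = \left(-55248\right) \left(- \frac{1}{29311}\right) = \frac{55248}{29311}$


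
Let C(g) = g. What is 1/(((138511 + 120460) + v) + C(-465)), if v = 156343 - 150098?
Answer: 1/264751 ≈ 3.7771e-6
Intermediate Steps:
v = 6245
1/(((138511 + 120460) + v) + C(-465)) = 1/(((138511 + 120460) + 6245) - 465) = 1/((258971 + 6245) - 465) = 1/(265216 - 465) = 1/264751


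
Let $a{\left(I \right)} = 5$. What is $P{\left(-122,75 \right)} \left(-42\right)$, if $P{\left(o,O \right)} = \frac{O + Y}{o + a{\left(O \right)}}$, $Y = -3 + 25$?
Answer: $\frac{1358}{39} \approx 34.82$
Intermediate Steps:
$Y = 22$
$P{\left(o,O \right)} = \frac{22 + O}{5 + o}$ ($P{\left(o,O \right)} = \frac{O + 22}{o + 5} = \frac{22 + O}{5 + o}$)
$P{\left(-122,75 \right)} \left(-42\right) = \frac{22 + 75}{5 - 122} \left(-42\right) = \frac{1}{-117} \cdot 97 \left(-42\right) = \left(- \frac{1}{117}\right) 97 \left(-42\right) = \left(- \frac{97}{117}\right) \left(-42\right) = \frac{1358}{39}$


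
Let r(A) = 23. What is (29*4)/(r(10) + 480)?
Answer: 116/503 ≈ 0.23062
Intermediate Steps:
(29*4)/(r(10) + 480) = (29*4)/(23 + 480) = 116/503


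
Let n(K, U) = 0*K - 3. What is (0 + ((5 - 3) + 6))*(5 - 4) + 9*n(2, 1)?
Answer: -19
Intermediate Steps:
n(K, U) = -3 (n(K, U) = 0 - 3 = -3)
(0 + ((5 - 3) + 6))*(5 - 4) + 9*n(2, 1) = (0 + ((5 - 3) + 6))*(5 - 4) + 9*(-3) = (0 + (2 + 6))*1 - 27 = (0 + 8)*1 - 27 = 8*1 - 27 = 8 - 27 = -19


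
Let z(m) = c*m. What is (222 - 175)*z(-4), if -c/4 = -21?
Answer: -15792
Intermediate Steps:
c = 84 (c = -4*(-21) = 84)
z(m) = 84*m
(222 - 175)*z(-4) = (222 - 175)*(84*(-4)) = 47*(-336) = -15792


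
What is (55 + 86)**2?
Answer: 19881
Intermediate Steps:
(55 + 86)**2 = 141**2 = 19881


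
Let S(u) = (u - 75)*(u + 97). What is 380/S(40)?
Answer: -76/959 ≈ -0.079249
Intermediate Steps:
S(u) = (-75 + u)*(97 + u)
380/S(40) = 380/(-7275 + 40² + 22*40) = 380/(-7275 + 1600 + 880) = 380/(-4795) = 380*(-1/4795) = -76/959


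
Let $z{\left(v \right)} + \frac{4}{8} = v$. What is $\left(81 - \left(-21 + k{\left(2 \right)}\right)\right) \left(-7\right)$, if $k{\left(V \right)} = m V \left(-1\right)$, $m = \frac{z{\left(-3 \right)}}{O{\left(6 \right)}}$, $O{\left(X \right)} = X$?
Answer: $- \frac{4235}{6} \approx -705.83$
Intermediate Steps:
$z{\left(v \right)} = - \frac{1}{2} + v$
$m = - \frac{7}{12}$ ($m = \frac{- \frac{1}{2} - 3}{6} = \left(- \frac{7}{2}\right) \frac{1}{6} = - \frac{7}{12} \approx -0.58333$)
$k{\left(V \right)} = \frac{7 V}{12}$ ($k{\left(V \right)} = - \frac{7 V}{12} \left(-1\right) = \frac{7 V}{12}$)
$\left(81 - \left(-21 + k{\left(2 \right)}\right)\right) \left(-7\right) = \left(81 + \left(21 - \frac{7}{12} \cdot 2\right)\right) \left(-7\right) = \left(81 + \left(21 - \frac{7}{6}\right)\right) \left(-7\right) = \left(81 + \frac{119}{6}\right) \left(-7\right) = \frac{605}{6} \left(-7\right) = - \frac{4235}{6}$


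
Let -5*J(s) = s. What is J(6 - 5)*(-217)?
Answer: 217/5 ≈ 43.400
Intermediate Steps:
J(s) = -s/5
J(6 - 5)*(-217) = -(6 - 5)/5*(-217) = -1/5*1*(-217) = -1/5*(-217) = 217/5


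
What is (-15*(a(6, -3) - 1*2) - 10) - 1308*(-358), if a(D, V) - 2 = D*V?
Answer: 468524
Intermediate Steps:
a(D, V) = 2 + D*V
(-15*(a(6, -3) - 1*2) - 10) - 1308*(-358) = (-15*((2 + 6*(-3)) - 1*2) - 10) - 1308*(-358) = (-15*((2 - 18) - 2) - 10) + 468264 = (-15*(-16 - 2) - 10) + 468264 = (-15*(-18) - 10) + 468264 = (270 - 10) + 468264 = 260 + 468264 = 468524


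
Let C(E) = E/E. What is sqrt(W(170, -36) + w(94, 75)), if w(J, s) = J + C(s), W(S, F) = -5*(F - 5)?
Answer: 10*sqrt(3) ≈ 17.320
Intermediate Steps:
C(E) = 1
W(S, F) = 25 - 5*F (W(S, F) = -5*(-5 + F) = 25 - 5*F)
w(J, s) = 1 + J (w(J, s) = J + 1 = 1 + J)
sqrt(W(170, -36) + w(94, 75)) = sqrt((25 - 5*(-36)) + (1 + 94)) = sqrt((25 + 180) + 95) = sqrt(205 + 95) = sqrt(300) = 10*sqrt(3)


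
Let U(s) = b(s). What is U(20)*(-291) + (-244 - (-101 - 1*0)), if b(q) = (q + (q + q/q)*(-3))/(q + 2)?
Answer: 9367/22 ≈ 425.77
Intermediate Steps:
b(q) = (-3 - 2*q)/(2 + q) (b(q) = (q + (q + 1)*(-3))/(2 + q) = (q + (1 + q)*(-3))/(2 + q) = (q + (-3 - 3*q))/(2 + q) = (-3 - 2*q)/(2 + q))
U(s) = (-3 - 2*s)/(2 + s)
U(20)*(-291) + (-244 - (-101 - 1*0)) = ((-3 - 2*20)/(2 + 20))*(-291) + (-244 - (-101 - 1*0)) = ((-3 - 40)/22)*(-291) + (-244 - (-101 + 0)) = ((1/22)*(-43))*(-291) + (-244 - 1*(-101)) = -43/22*(-291) + (-244 + 101) = 12513/22 - 143 = 9367/22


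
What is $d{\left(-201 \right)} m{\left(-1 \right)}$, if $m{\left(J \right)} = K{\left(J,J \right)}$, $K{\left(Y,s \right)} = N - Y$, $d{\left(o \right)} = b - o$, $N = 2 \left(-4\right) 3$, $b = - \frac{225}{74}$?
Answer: $- \frac{336927}{74} \approx -4553.1$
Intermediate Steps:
$b = - \frac{225}{74}$ ($b = \left(-225\right) \frac{1}{74} = - \frac{225}{74} \approx -3.0405$)
$N = -24$ ($N = \left(-8\right) 3 = -24$)
$d{\left(o \right)} = - \frac{225}{74} - o$
$K{\left(Y,s \right)} = -24 - Y$
$m{\left(J \right)} = -24 - J$
$d{\left(-201 \right)} m{\left(-1 \right)} = \left(- \frac{225}{74} - -201\right) \left(-24 - -1\right) = \left(- \frac{225}{74} + 201\right) \left(-24 + 1\right) = \frac{14649}{74} \left(-23\right) = - \frac{336927}{74}$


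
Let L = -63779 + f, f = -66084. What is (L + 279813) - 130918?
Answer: 19032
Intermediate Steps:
L = -129863 (L = -63779 - 66084 = -129863)
(L + 279813) - 130918 = (-129863 + 279813) - 130918 = 149950 - 130918 = 19032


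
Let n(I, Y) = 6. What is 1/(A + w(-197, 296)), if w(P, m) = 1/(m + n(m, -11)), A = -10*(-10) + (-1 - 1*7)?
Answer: 302/27785 ≈ 0.010869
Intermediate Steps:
A = 92 (A = 100 + (-1 - 7) = 100 - 8 = 92)
w(P, m) = 1/(6 + m) (w(P, m) = 1/(m + 6) = 1/(6 + m))
1/(A + w(-197, 296)) = 1/(92 + 1/(6 + 296)) = 1/(92 + 1/302) = 1/(27785/302) = 302/27785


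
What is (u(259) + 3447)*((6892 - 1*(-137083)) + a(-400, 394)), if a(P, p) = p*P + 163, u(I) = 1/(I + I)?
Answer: -12018516857/259 ≈ -4.6404e+7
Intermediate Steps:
u(I) = 1/(2*I)
a(P, p) = 163 + P*p (a(P, p) = P*p + 163 = 163 + P*p)
(u(259) + 3447)*((6892 - 1*(-137083)) + a(-400, 394)) = ((½)/259 + 3447)*((6892 - 1*(-137083)) + (163 - 400*394)) = ((½)*(1/259) + 3447)*((6892 + 137083) + (163 - 157600)) = (1/518 + 3447)*(143975 - 157437) = (1785547/518)*(-13462) = -12018516857/259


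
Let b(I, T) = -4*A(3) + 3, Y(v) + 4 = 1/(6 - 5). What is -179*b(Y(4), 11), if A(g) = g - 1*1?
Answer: 895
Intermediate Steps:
Y(v) = -3 (Y(v) = -4 + 1/(6 - 5) = -4 + 1/1 = -4 + 1 = -3)
A(g) = -1 + g (A(g) = g - 1 = -1 + g)
b(I, T) = -5 (b(I, T) = -4*(-1 + 3) + 3 = -4*2 + 3 = -8 + 3 = -5)
-179*b(Y(4), 11) = -179*(-5) = 895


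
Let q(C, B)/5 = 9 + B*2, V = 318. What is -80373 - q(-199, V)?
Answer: -83598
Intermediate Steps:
q(C, B) = 45 + 10*B (q(C, B) = 5*(9 + B*2) = 5*(9 + 2*B) = 45 + 10*B)
-80373 - q(-199, V) = -80373 - (45 + 10*318) = -80373 - (45 + 3180) = -80373 - 1*3225 = -80373 - 3225 = -83598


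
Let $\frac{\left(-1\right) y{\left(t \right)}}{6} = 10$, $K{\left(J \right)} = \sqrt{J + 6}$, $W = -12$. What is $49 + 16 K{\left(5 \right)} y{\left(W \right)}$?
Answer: $49 - 960 \sqrt{11} \approx -3135.0$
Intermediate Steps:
$K{\left(J \right)} = \sqrt{6 + J}$
$y{\left(t \right)} = -60$ ($y{\left(t \right)} = \left(-6\right) 10 = -60$)
$49 + 16 K{\left(5 \right)} y{\left(W \right)} = 49 + 16 \sqrt{6 + 5} \left(-60\right) = 49 + 16 \sqrt{11} \left(-60\right) = 49 - 960 \sqrt{11}$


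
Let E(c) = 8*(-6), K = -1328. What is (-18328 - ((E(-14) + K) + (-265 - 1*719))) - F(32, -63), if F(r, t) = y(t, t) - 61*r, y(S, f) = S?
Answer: -13953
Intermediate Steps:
E(c) = -48
F(r, t) = t - 61*r
(-18328 - ((E(-14) + K) + (-265 - 1*719))) - F(32, -63) = (-18328 - ((-48 - 1328) + (-265 - 1*719))) - (-63 - 61*32) = (-18328 - (-1376 + (-265 - 719))) - (-63 - 1952) = (-18328 - (-1376 - 984)) - 1*(-2015) = (-18328 - 1*(-2360)) + 2015 = (-18328 + 2360) + 2015 = -15968 + 2015 = -13953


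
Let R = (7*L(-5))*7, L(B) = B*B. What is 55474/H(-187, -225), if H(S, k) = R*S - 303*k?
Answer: -27737/80450 ≈ -0.34477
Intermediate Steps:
L(B) = B²
R = 1225 (R = (7*(-5)²)*7 = (7*25)*7 = 175*7 = 1225)
H(S, k) = -303*k + 1225*S (H(S, k) = 1225*S - 303*k = -303*k + 1225*S)
55474/H(-187, -225) = 55474/(-303*(-225) + 1225*(-187)) = 55474/(68175 - 229075) = 55474/(-160900) = 55474*(-1/160900) = -27737/80450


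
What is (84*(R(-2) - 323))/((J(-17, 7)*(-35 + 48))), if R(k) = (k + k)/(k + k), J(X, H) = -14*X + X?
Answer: -27048/2873 ≈ -9.4146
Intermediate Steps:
J(X, H) = -13*X
R(k) = 1 (R(k) = (2*k)/((2*k)) = (2*k)*(1/(2*k)) = 1)
(84*(R(-2) - 323))/((J(-17, 7)*(-35 + 48))) = (84*(1 - 323))/(((-13*(-17))*(-35 + 48))) = (84*(-322))/((221*13)) = -27048/2873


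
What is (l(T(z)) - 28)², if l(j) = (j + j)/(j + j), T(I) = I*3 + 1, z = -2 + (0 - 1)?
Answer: 729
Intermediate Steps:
z = -3 (z = -2 - 1 = -3)
T(I) = 1 + 3*I (T(I) = 3*I + 1 = 1 + 3*I)
l(j) = 1 (l(j) = (2*j)/((2*j)) = (2*j)*(1/(2*j)) = 1)
(l(T(z)) - 28)² = (1 - 28)² = (-27)² = 729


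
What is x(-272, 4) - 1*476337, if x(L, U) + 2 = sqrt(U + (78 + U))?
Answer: -476339 + sqrt(86) ≈ -4.7633e+5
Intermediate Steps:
x(L, U) = -2 + sqrt(78 + 2*U) (x(L, U) = -2 + sqrt(U + (78 + U)) = -2 + sqrt(78 + 2*U))
x(-272, 4) - 1*476337 = (-2 + sqrt(78 + 2*4)) - 1*476337 = (-2 + sqrt(78 + 8)) - 476337 = (-2 + sqrt(86)) - 476337 = -476339 + sqrt(86)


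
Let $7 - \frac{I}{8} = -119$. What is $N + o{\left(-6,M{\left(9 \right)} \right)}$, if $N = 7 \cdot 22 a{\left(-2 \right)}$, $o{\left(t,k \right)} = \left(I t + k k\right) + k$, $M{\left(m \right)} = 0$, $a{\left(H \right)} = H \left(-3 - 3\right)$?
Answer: $-4200$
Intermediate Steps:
$I = 1008$ ($I = 56 - -952 = 56 + 952 = 1008$)
$a{\left(H \right)} = - 6 H$ ($a{\left(H \right)} = H \left(-6\right) = - 6 H$)
$o{\left(t,k \right)} = k + k^{2} + 1008 t$ ($o{\left(t,k \right)} = \left(1008 t + k k\right) + k = \left(1008 t + k^{2}\right) + k = \left(k^{2} + 1008 t\right) + k = k + k^{2} + 1008 t$)
$N = 1848$ ($N = 7 \cdot 22 \left(\left(-6\right) \left(-2\right)\right) = 154 \cdot 12 = 1848$)
$N + o{\left(-6,M{\left(9 \right)} \right)} = 1848 + \left(0 + 0^{2} + 1008 \left(-6\right)\right) = 1848 + \left(0 + 0 - 6048\right) = 1848 - 6048 = -4200$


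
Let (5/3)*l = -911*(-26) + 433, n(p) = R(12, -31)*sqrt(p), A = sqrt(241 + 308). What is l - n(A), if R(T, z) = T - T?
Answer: 72357/5 ≈ 14471.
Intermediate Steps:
R(T, z) = 0
A = 3*sqrt(61) (A = sqrt(549) = 3*sqrt(61) ≈ 23.431)
n(p) = 0 (n(p) = 0*sqrt(p) = 0)
l = 72357/5 (l = 3*(-911*(-26) + 433)/5 = 3*(23686 + 433)/5 = (3/5)*24119 = 72357/5 ≈ 14471.)
l - n(A) = 72357/5 - 1*0 = 72357/5 + 0 = 72357/5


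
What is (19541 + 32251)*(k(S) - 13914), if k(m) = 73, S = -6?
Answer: -716853072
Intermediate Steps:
(19541 + 32251)*(k(S) - 13914) = (19541 + 32251)*(73 - 13914) = 51792*(-13841) = -716853072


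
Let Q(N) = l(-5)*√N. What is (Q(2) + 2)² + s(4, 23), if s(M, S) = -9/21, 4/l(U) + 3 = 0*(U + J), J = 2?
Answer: 449/63 - 16*√2/3 ≈ -0.41549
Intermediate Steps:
l(U) = -4/3 (l(U) = 4/(-3 + 0*(U + 2)) = 4/(-3 + 0*(2 + U)) = 4/(-3 + 0) = 4/(-3) = 4*(-⅓) = -4/3)
Q(N) = -4*√N/3
s(M, S) = -3/7 (s(M, S) = -9*1/21 = -3/7)
(Q(2) + 2)² + s(4, 23) = (-4*√2/3 + 2)² - 3/7 = (2 - 4*√2/3)² - 3/7 = -3/7 + (2 - 4*√2/3)²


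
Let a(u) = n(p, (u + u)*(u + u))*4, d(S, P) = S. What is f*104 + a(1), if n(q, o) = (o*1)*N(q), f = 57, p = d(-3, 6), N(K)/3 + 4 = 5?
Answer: 5976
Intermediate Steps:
N(K) = 3 (N(K) = -12 + 3*5 = -12 + 15 = 3)
p = -3
n(q, o) = 3*o (n(q, o) = (o*1)*3 = o*3 = 3*o)
a(u) = 48*u**2 (a(u) = (3*((u + u)*(u + u)))*4 = (3*((2*u)*(2*u)))*4 = (3*(4*u**2))*4 = (12*u**2)*4 = 48*u**2)
f*104 + a(1) = 57*104 + 48*1**2 = 5928 + 48*1 = 5928 + 48 = 5976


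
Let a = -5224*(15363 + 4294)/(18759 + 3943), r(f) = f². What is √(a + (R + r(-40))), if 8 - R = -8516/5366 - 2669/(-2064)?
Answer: I*√719862996419917509183189/15714642228 ≈ 53.991*I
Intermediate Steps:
R = 45929281/5537712 (R = 8 - (-8516/5366 - 2669/(-2064)) = 8 - (-8516*1/5366 - 2669*(-1/2064)) = 8 - (-4258/2683 + 2669/2064) = 8 - 1*(-1627585/5537712) = 8 + 1627585/5537712 = 45929281/5537712 ≈ 8.2939)
a = -51344084/11351 (a = -5224/(22702/19657) = -5224/(22702*(1/19657)) = -5224/22702/19657 = -5224*19657/22702 = -51344084/11351 ≈ -4523.3)
√(a + (R + r(-40))) = √(-51344084/11351 + (45929281/5537712 + (-40)²)) = √(-51344084/11351 + (45929281/5537712 + 1600)) = √(-51344084/11351 + 8906268481/5537712) = √(-183233696567977/62858568912) = I*√719862996419917509183189/15714642228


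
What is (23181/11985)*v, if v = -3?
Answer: -23181/3995 ≈ -5.8025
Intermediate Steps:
(23181/11985)*v = (23181/11985)*(-3) = (23181*(1/11985))*(-3) = (7727/3995)*(-3) = -23181/3995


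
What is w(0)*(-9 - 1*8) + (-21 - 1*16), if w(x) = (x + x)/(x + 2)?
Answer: -37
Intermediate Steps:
w(x) = 2*x/(2 + x) (w(x) = (2*x)/(2 + x) = 2*x/(2 + x))
w(0)*(-9 - 1*8) + (-21 - 1*16) = (2*0/(2 + 0))*(-9 - 1*8) + (-21 - 1*16) = (2*0/2)*(-9 - 8) + (-21 - 16) = (2*0*(1/2))*(-17) - 37 = 0*(-17) - 37 = 0 - 37 = -37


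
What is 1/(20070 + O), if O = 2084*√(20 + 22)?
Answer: 3345/36732758 - 521*√42/55099137 ≈ 2.9783e-5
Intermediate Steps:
O = 2084*√42 ≈ 13506.
1/(20070 + O) = 1/(20070 + 2084*√42)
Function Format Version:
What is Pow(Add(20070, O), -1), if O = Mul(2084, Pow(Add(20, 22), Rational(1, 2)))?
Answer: Add(Rational(3345, 36732758), Mul(Rational(-521, 55099137), Pow(42, Rational(1, 2)))) ≈ 2.9783e-5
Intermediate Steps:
O = Mul(2084, Pow(42, Rational(1, 2))) ≈ 13506.
Pow(Add(20070, O), -1) = Pow(Add(20070, Mul(2084, Pow(42, Rational(1, 2)))), -1)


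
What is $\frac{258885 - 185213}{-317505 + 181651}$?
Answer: $- \frac{36836}{67927} \approx -0.54229$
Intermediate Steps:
$\frac{258885 - 185213}{-317505 + 181651} = \frac{73672}{-135854} = 73672 \left(- \frac{1}{135854}\right) = - \frac{36836}{67927}$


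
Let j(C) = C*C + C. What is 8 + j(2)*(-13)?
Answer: -70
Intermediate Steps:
j(C) = C + C**2 (j(C) = C**2 + C = C + C**2)
8 + j(2)*(-13) = 8 + (2*(1 + 2))*(-13) = 8 + (2*3)*(-13) = 8 + 6*(-13) = 8 - 78 = -70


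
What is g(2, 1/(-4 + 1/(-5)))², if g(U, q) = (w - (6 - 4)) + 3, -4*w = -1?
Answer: 25/16 ≈ 1.5625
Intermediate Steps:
w = ¼ (w = -¼*(-1) = ¼ ≈ 0.25000)
g(U, q) = 5/4 (g(U, q) = (¼ - (6 - 4)) + 3 = (¼ - 1*2) + 3 = (¼ - 2) + 3 = -7/4 + 3 = 5/4)
g(2, 1/(-4 + 1/(-5)))² = (5/4)² = 25/16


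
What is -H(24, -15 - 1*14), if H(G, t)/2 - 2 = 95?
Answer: -194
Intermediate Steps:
H(G, t) = 194 (H(G, t) = 4 + 2*95 = 4 + 190 = 194)
-H(24, -15 - 1*14) = -1*194 = -194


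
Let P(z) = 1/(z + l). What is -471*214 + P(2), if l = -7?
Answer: -503971/5 ≈ -1.0079e+5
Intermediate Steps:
P(z) = 1/(-7 + z) (P(z) = 1/(z - 7) = 1/(-7 + z))
-471*214 + P(2) = -471*214 + 1/(-7 + 2) = -100794 + 1/(-5) = -100794 - 1/5 = -503971/5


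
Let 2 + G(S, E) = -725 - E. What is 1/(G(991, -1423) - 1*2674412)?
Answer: -1/2673716 ≈ -3.7401e-7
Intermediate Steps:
G(S, E) = -727 - E (G(S, E) = -2 + (-725 - E) = -727 - E)
1/(G(991, -1423) - 1*2674412) = 1/((-727 - 1*(-1423)) - 1*2674412) = 1/((-727 + 1423) - 2674412) = 1/(696 - 2674412) = 1/(-2673716) = -1/2673716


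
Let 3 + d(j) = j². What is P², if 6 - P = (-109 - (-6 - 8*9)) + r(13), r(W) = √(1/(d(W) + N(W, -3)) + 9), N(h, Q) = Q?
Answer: 224615/163 - 148*√59821/163 ≈ 1155.9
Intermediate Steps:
d(j) = -3 + j²
r(W) = √(9 + 1/(-6 + W²)) (r(W) = √(1/((-3 + W²) - 3) + 9) = √(1/(-6 + W²) + 9) = √(9 + 1/(-6 + W²)))
P = 37 - 2*√59821/163 (P = 6 - ((-109 - (-6 - 8*9)) + √((-53 + 9*13²)/(-6 + 13²))) = 6 - ((-109 - (-6 - 72)) + √((-53 + 9*169)/(-6 + 169))) = 6 - ((-109 - 1*(-78)) + √((-53 + 1521)/163)) = 6 - ((-109 + 78) + √((1/163)*1468)) = 6 - (-31 + √(1468/163)) = 6 - (-31 + 2*√59821/163) = 6 + (31 - 2*√59821/163) = 37 - 2*√59821/163 ≈ 33.999)
P² = (37 - 2*√59821/163)²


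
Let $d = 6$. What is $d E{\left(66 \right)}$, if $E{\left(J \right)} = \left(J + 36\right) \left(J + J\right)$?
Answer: $80784$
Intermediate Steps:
$E{\left(J \right)} = 2 J \left(36 + J\right)$ ($E{\left(J \right)} = \left(36 + J\right) 2 J = 2 J \left(36 + J\right)$)
$d E{\left(66 \right)} = 6 \cdot 2 \cdot 66 \left(36 + 66\right) = 6 \cdot 2 \cdot 66 \cdot 102 = 6 \cdot 13464 = 80784$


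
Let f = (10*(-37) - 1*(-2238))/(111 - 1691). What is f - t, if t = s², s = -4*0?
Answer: -467/395 ≈ -1.1823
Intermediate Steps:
s = 0
t = 0 (t = 0² = 0)
f = -467/395 (f = (-370 + 2238)/(-1580) = 1868*(-1/1580) = -467/395 ≈ -1.1823)
f - t = -467/395 - 1*0 = -467/395 + 0 = -467/395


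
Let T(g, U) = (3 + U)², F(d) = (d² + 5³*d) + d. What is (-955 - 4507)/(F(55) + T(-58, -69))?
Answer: -5462/14311 ≈ -0.38166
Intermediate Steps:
F(d) = d² + 126*d (F(d) = (d² + 125*d) + d = d² + 126*d)
(-955 - 4507)/(F(55) + T(-58, -69)) = (-955 - 4507)/(55*(126 + 55) + (3 - 69)²) = -5462/(55*181 + (-66)²) = -5462/(9955 + 4356) = -5462/14311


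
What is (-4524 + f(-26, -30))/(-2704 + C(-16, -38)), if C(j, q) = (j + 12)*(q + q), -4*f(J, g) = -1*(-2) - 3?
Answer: 3619/1920 ≈ 1.8849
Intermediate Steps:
f(J, g) = ¼ (f(J, g) = -(-1*(-2) - 3)/4 = -(2 - 3)/4 = -¼*(-1) = ¼)
C(j, q) = 2*q*(12 + j) (C(j, q) = (12 + j)*(2*q) = 2*q*(12 + j))
(-4524 + f(-26, -30))/(-2704 + C(-16, -38)) = (-4524 + ¼)/(-2704 + 2*(-38)*(12 - 16)) = -18095/(4*(-2704 + 2*(-38)*(-4))) = -18095/(4*(-2704 + 304)) = -18095/4/(-2400) = -18095/4*(-1/2400) = 3619/1920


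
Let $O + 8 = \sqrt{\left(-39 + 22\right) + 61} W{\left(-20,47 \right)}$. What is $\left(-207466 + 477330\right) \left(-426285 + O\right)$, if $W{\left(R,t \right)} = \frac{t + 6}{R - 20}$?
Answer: $-115041134152 - \frac{3575698 \sqrt{11}}{5} \approx -1.1504 \cdot 10^{11}$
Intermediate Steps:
$W{\left(R,t \right)} = \frac{6 + t}{-20 + R}$
$O = -8 - \frac{53 \sqrt{11}}{20}$ ($O = -8 + \sqrt{\left(-39 + 22\right) + 61} \frac{6 + 47}{-20 - 20} = -8 + \sqrt{-17 + 61} \frac{1}{-40} \cdot 53 = -8 + \sqrt{44} \left(\left(- \frac{1}{40}\right) 53\right) = -8 + 2 \sqrt{11} \left(- \frac{53}{40}\right) = -8 - \frac{53 \sqrt{11}}{20} \approx -16.789$)
$\left(-207466 + 477330\right) \left(-426285 + O\right) = \left(-207466 + 477330\right) \left(-426285 - \left(8 + \frac{53 \sqrt{11}}{20}\right)\right) = 269864 \left(-426293 - \frac{53 \sqrt{11}}{20}\right) = -115041134152 - \frac{3575698 \sqrt{11}}{5}$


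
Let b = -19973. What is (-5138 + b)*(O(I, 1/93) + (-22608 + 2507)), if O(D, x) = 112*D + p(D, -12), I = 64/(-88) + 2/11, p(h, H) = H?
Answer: 5572507565/11 ≈ 5.0659e+8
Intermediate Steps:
I = -6/11 (I = 64*(-1/88) + 2*(1/11) = -8/11 + 2/11 = -6/11 ≈ -0.54545)
O(D, x) = -12 + 112*D (O(D, x) = 112*D - 12 = -12 + 112*D)
(-5138 + b)*(O(I, 1/93) + (-22608 + 2507)) = (-5138 - 19973)*((-12 + 112*(-6/11)) + (-22608 + 2507)) = -25111*((-12 - 672/11) - 20101) = -25111*(-804/11 - 20101) = -25111*(-221915/11) = 5572507565/11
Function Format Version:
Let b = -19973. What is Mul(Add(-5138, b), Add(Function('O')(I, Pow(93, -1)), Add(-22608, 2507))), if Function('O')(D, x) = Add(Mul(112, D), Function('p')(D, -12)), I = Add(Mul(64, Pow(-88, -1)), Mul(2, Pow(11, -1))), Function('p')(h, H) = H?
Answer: Rational(5572507565, 11) ≈ 5.0659e+8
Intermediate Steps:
I = Rational(-6, 11) (I = Add(Mul(64, Rational(-1, 88)), Mul(2, Rational(1, 11))) = Add(Rational(-8, 11), Rational(2, 11)) = Rational(-6, 11) ≈ -0.54545)
Function('O')(D, x) = Add(-12, Mul(112, D)) (Function('O')(D, x) = Add(Mul(112, D), -12) = Add(-12, Mul(112, D)))
Mul(Add(-5138, b), Add(Function('O')(I, Pow(93, -1)), Add(-22608, 2507))) = Mul(Add(-5138, -19973), Add(Add(-12, Mul(112, Rational(-6, 11))), Add(-22608, 2507))) = Mul(-25111, Add(Add(-12, Rational(-672, 11)), -20101)) = Mul(-25111, Add(Rational(-804, 11), -20101)) = Mul(-25111, Rational(-221915, 11)) = Rational(5572507565, 11)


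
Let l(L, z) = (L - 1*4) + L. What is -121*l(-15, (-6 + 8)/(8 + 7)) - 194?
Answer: 3920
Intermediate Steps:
l(L, z) = -4 + 2*L (l(L, z) = (L - 4) + L = (-4 + L) + L = -4 + 2*L)
-121*l(-15, (-6 + 8)/(8 + 7)) - 194 = -121*(-4 + 2*(-15)) - 194 = -121*(-4 - 30) - 194 = -121*(-34) - 194 = 4114 - 194 = 3920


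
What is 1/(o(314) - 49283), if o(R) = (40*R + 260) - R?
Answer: -1/36777 ≈ -2.7191e-5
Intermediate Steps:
o(R) = 260 + 39*R (o(R) = (260 + 40*R) - R = 260 + 39*R)
1/(o(314) - 49283) = 1/((260 + 39*314) - 49283) = 1/((260 + 12246) - 49283) = 1/(12506 - 49283) = 1/(-36777) = -1/36777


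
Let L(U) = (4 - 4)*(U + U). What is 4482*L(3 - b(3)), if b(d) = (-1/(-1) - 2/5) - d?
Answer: 0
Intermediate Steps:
b(d) = ⅗ - d (b(d) = (-1*(-1) - 2*⅕) - d = (1 - ⅖) - d = ⅗ - d)
L(U) = 0 (L(U) = 0*(2*U) = 0)
4482*L(3 - b(3)) = 4482*0 = 0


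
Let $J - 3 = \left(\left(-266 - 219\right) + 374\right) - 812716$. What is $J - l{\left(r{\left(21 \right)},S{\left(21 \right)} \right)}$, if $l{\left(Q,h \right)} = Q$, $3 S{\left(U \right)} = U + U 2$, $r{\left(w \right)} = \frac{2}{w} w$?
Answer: $-812826$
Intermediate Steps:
$r{\left(w \right)} = 2$
$S{\left(U \right)} = U$ ($S{\left(U \right)} = \frac{U + U 2}{3} = \frac{U + 2 U}{3} = \frac{3 U}{3} = U$)
$J = -812824$ ($J = 3 + \left(\left(\left(-266 - 219\right) + 374\right) - 812716\right) = 3 + \left(\left(-485 + 374\right) - 812716\right) = 3 - 812827 = -812824$)
$J - l{\left(r{\left(21 \right)},S{\left(21 \right)} \right)} = -812824 - 2 = -812826$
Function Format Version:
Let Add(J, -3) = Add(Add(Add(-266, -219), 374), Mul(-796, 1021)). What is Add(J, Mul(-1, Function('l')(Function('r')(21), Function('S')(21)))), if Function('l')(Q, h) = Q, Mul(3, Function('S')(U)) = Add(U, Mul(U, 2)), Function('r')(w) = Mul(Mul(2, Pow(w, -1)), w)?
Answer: -812826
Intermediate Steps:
Function('r')(w) = 2
Function('S')(U) = U (Function('S')(U) = Mul(Rational(1, 3), Add(U, Mul(U, 2))) = Mul(Rational(1, 3), Add(U, Mul(2, U))) = Mul(Rational(1, 3), Mul(3, U)) = U)
J = -812824 (J = Add(3, Add(Add(Add(-266, -219), 374), Mul(-796, 1021))) = Add(3, Add(Add(-485, 374), -812716)) = Add(3, Add(-111, -812716)) = Add(3, -812827) = -812824)
Add(J, Mul(-1, Function('l')(Function('r')(21), Function('S')(21)))) = Add(-812824, Mul(-1, 2)) = Add(-812824, -2) = -812826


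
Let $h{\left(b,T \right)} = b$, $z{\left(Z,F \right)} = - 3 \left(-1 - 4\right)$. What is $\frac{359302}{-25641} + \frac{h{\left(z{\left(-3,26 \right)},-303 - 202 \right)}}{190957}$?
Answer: $- \frac{1854347227}{132333201} \approx -14.013$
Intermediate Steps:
$z{\left(Z,F \right)} = 15$ ($z{\left(Z,F \right)} = \left(-3\right) \left(-5\right) = 15$)
$\frac{359302}{-25641} + \frac{h{\left(z{\left(-3,26 \right)},-303 - 202 \right)}}{190957} = \frac{359302}{-25641} + \frac{15}{190957} = 359302 \left(- \frac{1}{25641}\right) + 15 \cdot \frac{1}{190957} = - \frac{359302}{25641} + \frac{15}{190957} = - \frac{1854347227}{132333201}$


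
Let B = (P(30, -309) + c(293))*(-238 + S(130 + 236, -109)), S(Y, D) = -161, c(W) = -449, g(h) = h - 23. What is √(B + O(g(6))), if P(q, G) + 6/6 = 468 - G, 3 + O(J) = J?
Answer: I*√130493 ≈ 361.24*I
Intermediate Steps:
g(h) = -23 + h
O(J) = -3 + J
P(q, G) = 467 - G (P(q, G) = -1 + (468 - G) = 467 - G)
B = -130473 (B = ((467 - 1*(-309)) - 449)*(-238 - 161) = ((467 + 309) - 449)*(-399) = (776 - 449)*(-399) = 327*(-399) = -130473)
√(B + O(g(6))) = √(-130473 + (-3 + (-23 + 6))) = √(-130473 + (-3 - 17)) = √(-130473 - 20) = √(-130493) = I*√130493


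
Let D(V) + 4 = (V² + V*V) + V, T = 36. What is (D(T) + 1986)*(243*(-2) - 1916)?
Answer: -11073220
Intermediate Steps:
D(V) = -4 + V + 2*V² (D(V) = -4 + ((V² + V*V) + V) = -4 + ((V² + V²) + V) = -4 + (2*V² + V) = -4 + (V + 2*V²) = -4 + V + 2*V²)
(D(T) + 1986)*(243*(-2) - 1916) = ((-4 + 36 + 2*36²) + 1986)*(243*(-2) - 1916) = ((-4 + 36 + 2*1296) + 1986)*(-486 - 1916) = ((-4 + 36 + 2592) + 1986)*(-2402) = (2624 + 1986)*(-2402) = 4610*(-2402) = -11073220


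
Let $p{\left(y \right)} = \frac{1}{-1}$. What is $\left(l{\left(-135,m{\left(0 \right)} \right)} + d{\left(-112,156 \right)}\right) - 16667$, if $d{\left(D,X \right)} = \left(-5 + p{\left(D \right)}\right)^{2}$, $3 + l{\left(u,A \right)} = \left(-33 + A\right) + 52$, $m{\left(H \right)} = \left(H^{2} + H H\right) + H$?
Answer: $-16615$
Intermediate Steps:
$p{\left(y \right)} = -1$
$m{\left(H \right)} = H + 2 H^{2}$ ($m{\left(H \right)} = \left(H^{2} + H^{2}\right) + H = 2 H^{2} + H = H + 2 H^{2}$)
$l{\left(u,A \right)} = 16 + A$ ($l{\left(u,A \right)} = -3 + \left(\left(-33 + A\right) + 52\right) = -3 + \left(19 + A\right) = 16 + A$)
$d{\left(D,X \right)} = 36$ ($d{\left(D,X \right)} = \left(-5 - 1\right)^{2} = \left(-6\right)^{2} = 36$)
$\left(l{\left(-135,m{\left(0 \right)} \right)} + d{\left(-112,156 \right)}\right) - 16667 = \left(\left(16 + 0 \left(1 + 2 \cdot 0\right)\right) + 36\right) - 16667 = \left(\left(16 + 0 \left(1 + 0\right)\right) + 36\right) - 16667 = \left(\left(16 + 0 \cdot 1\right) + 36\right) - 16667 = \left(\left(16 + 0\right) + 36\right) - 16667 = \left(16 + 36\right) - 16667 = 52 - 16667 = -16615$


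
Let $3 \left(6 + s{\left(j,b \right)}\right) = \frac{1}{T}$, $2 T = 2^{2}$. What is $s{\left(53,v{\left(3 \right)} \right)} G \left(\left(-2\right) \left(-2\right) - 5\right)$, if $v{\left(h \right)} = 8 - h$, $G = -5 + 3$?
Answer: $- \frac{35}{3} \approx -11.667$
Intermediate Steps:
$G = -2$
$T = 2$ ($T = \frac{2^{2}}{2} = \frac{1}{2} \cdot 4 = 2$)
$s{\left(j,b \right)} = - \frac{35}{6}$ ($s{\left(j,b \right)} = -6 + \frac{1}{3 \cdot 2} = -6 + \frac{1}{3} \cdot \frac{1}{2} = -6 + \frac{1}{6} = - \frac{35}{6}$)
$s{\left(53,v{\left(3 \right)} \right)} G \left(\left(-2\right) \left(-2\right) - 5\right) = - \frac{35 \left(- 2 \left(\left(-2\right) \left(-2\right) - 5\right)\right)}{6} = - \frac{35 \left(- 2 \left(4 - 5\right)\right)}{6} = - \frac{35 \left(\left(-2\right) \left(-1\right)\right)}{6} = \left(- \frac{35}{6}\right) 2 = - \frac{35}{3}$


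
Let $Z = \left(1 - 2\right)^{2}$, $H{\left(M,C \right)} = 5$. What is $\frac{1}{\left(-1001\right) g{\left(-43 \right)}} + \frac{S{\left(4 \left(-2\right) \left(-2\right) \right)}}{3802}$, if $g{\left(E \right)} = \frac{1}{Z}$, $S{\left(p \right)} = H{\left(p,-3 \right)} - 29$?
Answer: $- \frac{13913}{1902901} \approx -0.0073115$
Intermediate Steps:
$Z = 1$ ($Z = \left(-1\right)^{2} = 1$)
$S{\left(p \right)} = -24$ ($S{\left(p \right)} = 5 - 29 = -24$)
$g{\left(E \right)} = 1$ ($g{\left(E \right)} = 1^{-1} = 1$)
$\frac{1}{\left(-1001\right) g{\left(-43 \right)}} + \frac{S{\left(4 \left(-2\right) \left(-2\right) \right)}}{3802} = \frac{1}{\left(-1001\right) 1} - \frac{24}{3802} = \left(- \frac{1}{1001}\right) 1 - \frac{12}{1901} = - \frac{1}{1001} - \frac{12}{1901} = - \frac{13913}{1902901}$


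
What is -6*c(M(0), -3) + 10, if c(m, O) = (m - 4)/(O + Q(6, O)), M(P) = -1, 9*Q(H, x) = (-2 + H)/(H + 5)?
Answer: -40/293 ≈ -0.13652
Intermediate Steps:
Q(H, x) = (-2 + H)/(9*(5 + H)) (Q(H, x) = ((-2 + H)/(H + 5))/9 = ((-2 + H)/(5 + H))/9 = (-2 + H)/(9*(5 + H)))
c(m, O) = (-4 + m)/(4/99 + O) (c(m, O) = (m - 4)/(O + (-2 + 6)/(9*(5 + 6))) = (-4 + m)/(O + (⅑)*4/11) = (-4 + m)/(O + (⅑)*(1/11)*4) = (-4 + m)/(O + 4/99) = (-4 + m)/(4/99 + O))
-6*c(M(0), -3) + 10 = -594*(-4 - 1)/(4 + 99*(-3)) + 10 = -594*(-5)/(4 - 297) + 10 = -594*(-5)/(-293) + 10 = -594*(-1)*(-5)/293 + 10 = -6*495/293 + 10 = -2970/293 + 10 = -40/293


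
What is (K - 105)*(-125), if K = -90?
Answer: 24375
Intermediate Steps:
(K - 105)*(-125) = (-90 - 105)*(-125) = -195*(-125) = 24375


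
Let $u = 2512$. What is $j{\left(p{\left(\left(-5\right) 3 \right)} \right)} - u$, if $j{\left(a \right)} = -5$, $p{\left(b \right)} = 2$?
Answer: $-2517$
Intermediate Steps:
$j{\left(p{\left(\left(-5\right) 3 \right)} \right)} - u = -5 - 2512 = -2517$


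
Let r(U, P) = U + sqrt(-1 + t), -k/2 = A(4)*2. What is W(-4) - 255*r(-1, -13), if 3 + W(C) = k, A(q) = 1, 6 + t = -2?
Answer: 248 - 765*I ≈ 248.0 - 765.0*I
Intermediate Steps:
t = -8 (t = -6 - 2 = -8)
k = -4 (k = -2*2 = -4)
W(C) = -7 (W(C) = -3 - 4 = -7)
r(U, P) = U + 3*I (r(U, P) = U + sqrt(-1 - 8) = U + sqrt(-9) = U + 3*I)
W(-4) - 255*r(-1, -13) = -7 - 255*(-1 + 3*I) = -7 + (255 - 765*I) = 248 - 765*I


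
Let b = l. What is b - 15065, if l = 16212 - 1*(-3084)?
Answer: 4231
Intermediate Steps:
l = 19296 (l = 16212 + 3084 = 19296)
b = 19296
b - 15065 = 19296 - 15065 = 4231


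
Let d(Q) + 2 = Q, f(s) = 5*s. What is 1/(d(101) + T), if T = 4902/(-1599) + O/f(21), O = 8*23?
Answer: 55965/5467037 ≈ 0.010237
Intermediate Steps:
O = 184
d(Q) = -2 + Q
T = -73498/55965 (T = 4902/(-1599) + 184/((5*21)) = 4902*(-1/1599) + 184/105 = -1634/533 + 184*(1/105) = -1634/533 + 184/105 = -73498/55965 ≈ -1.3133)
1/(d(101) + T) = 1/((-2 + 101) - 73498/55965) = 1/(99 - 73498/55965) = 1/(5467037/55965) = 55965/5467037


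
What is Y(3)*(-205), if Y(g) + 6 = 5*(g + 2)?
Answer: -3895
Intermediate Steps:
Y(g) = 4 + 5*g (Y(g) = -6 + 5*(g + 2) = -6 + 5*(2 + g) = -6 + (10 + 5*g) = 4 + 5*g)
Y(3)*(-205) = (4 + 5*3)*(-205) = (4 + 15)*(-205) = 19*(-205) = -3895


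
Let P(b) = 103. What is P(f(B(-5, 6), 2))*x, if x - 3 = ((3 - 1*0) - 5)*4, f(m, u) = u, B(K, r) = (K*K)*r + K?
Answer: -515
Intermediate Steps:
B(K, r) = K + r*K² (B(K, r) = K²*r + K = r*K² + K = K + r*K²)
x = -5 (x = 3 + ((3 - 1*0) - 5)*4 = 3 + ((3 + 0) - 5)*4 = 3 + (3 - 5)*4 = 3 - 2*4 = 3 - 8 = -5)
P(f(B(-5, 6), 2))*x = 103*(-5) = -515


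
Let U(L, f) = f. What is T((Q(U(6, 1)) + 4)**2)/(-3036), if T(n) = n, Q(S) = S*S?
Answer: -25/3036 ≈ -0.0082345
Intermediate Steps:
Q(S) = S**2
T((Q(U(6, 1)) + 4)**2)/(-3036) = (1**2 + 4)**2/(-3036) = (1 + 4)**2*(-1/3036) = 5**2*(-1/3036) = 25*(-1/3036) = -25/3036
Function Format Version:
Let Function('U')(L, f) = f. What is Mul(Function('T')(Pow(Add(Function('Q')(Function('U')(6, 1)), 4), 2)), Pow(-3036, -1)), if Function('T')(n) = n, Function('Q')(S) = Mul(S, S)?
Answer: Rational(-25, 3036) ≈ -0.0082345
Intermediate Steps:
Function('Q')(S) = Pow(S, 2)
Mul(Function('T')(Pow(Add(Function('Q')(Function('U')(6, 1)), 4), 2)), Pow(-3036, -1)) = Mul(Pow(Add(Pow(1, 2), 4), 2), Pow(-3036, -1)) = Mul(Pow(Add(1, 4), 2), Rational(-1, 3036)) = Mul(Pow(5, 2), Rational(-1, 3036)) = Mul(25, Rational(-1, 3036)) = Rational(-25, 3036)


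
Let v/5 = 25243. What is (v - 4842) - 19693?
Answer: 101680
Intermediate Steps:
v = 126215 (v = 5*25243 = 126215)
(v - 4842) - 19693 = (126215 - 4842) - 19693 = 121373 - 19693 = 101680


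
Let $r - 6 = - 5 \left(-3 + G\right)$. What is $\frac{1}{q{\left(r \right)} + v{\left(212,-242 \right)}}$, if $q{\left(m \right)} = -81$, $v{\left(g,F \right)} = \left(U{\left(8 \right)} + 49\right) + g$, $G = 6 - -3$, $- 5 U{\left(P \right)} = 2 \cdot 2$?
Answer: $\frac{5}{896} \approx 0.0055804$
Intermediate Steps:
$U{\left(P \right)} = - \frac{4}{5}$ ($U{\left(P \right)} = - \frac{2 \cdot 2}{5} = \left(- \frac{1}{5}\right) 4 = - \frac{4}{5}$)
$G = 9$ ($G = 6 + 3 = 9$)
$v{\left(g,F \right)} = \frac{241}{5} + g$ ($v{\left(g,F \right)} = \left(- \frac{4}{5} + 49\right) + g = \frac{241}{5} + g$)
$r = -24$ ($r = 6 - 5 \left(-3 + 9\right) = 6 - 30 = -24$)
$\frac{1}{q{\left(r \right)} + v{\left(212,-242 \right)}} = \frac{1}{-81 + \left(\frac{241}{5} + 212\right)} = \frac{1}{-81 + \frac{1301}{5}} = \frac{1}{\frac{896}{5}} = \frac{5}{896}$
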